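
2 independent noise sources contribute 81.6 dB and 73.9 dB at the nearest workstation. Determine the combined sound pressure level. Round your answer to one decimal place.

82.3 dB

Incoherent sources combine by intensity addition: L_total = 10·log₁₀(Σ 10^(L_i/10)).
Σ 10^(L/10) = 10^(81.6/10) + 10^(73.9/10) = 1.691e+08.
L_total = 10·log₁₀(1.691e+08) = 82.28 dB.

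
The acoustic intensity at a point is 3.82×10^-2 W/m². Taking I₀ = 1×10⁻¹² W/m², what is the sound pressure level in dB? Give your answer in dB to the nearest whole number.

106 dB

Dividing by I₀ shifts the exponent by 12: I/I₀ = 3.82×10^10.
L = 10·(0.5821 + 10) = 105.82 dB.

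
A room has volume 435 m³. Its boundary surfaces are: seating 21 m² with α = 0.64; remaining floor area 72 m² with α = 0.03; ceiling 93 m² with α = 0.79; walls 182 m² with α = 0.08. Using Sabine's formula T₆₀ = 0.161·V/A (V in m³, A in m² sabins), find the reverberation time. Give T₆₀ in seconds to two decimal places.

0.68 s

Summing Sᵢαᵢ: 21·0.64 + 72·0.03 + 93·0.79 + 182·0.08 = 103.63 m².
T₆₀ = 0.161·V/A = 0.161·435/103.63 = 0.676 s.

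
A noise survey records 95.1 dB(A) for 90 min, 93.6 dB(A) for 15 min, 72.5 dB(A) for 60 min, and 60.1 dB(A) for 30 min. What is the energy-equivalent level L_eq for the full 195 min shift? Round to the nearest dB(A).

92 dB(A)

L_eq = 10·log₁₀[(1/T)·Σ tᵢ·10^(Lᵢ/10)] with T = 195 min.
Σ tᵢ·10^(Lᵢ/10) = 90·10^(95.1/10) + 15·10^(93.6/10) + 60·10^(72.5/10) + 30·10^(60.1/10) = 3.267e+11.
L_eq = 10·log₁₀(3.267e+11/195) = 92.24 dB(A).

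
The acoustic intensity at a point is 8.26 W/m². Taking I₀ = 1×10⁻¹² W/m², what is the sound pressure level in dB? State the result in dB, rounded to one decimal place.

129.2 dB

I/I₀ = 8.26/10⁻¹² = 8.26×10^12, and L = 10·log₁₀(I/I₀).
L = 10·(0.9170 + 12) = 129.17 dB.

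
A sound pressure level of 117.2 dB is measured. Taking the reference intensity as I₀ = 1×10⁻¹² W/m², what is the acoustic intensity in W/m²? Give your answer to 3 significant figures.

0.525 W/m²

I = I₀·10^(L/10) = 10⁻¹² × 10^(117.2/10) = 10^(-0.280).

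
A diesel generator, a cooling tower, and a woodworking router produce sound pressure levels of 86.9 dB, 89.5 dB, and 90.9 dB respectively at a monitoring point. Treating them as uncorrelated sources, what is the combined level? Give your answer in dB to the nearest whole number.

94 dB

For uncorrelated sources the intensities add, so convert each level to linear form, sum, and take 10·log₁₀ of the total.
Σ 10^(L/10) = 10^(86.9/10) + 10^(89.5/10) + 10^(90.9/10) = 2.611e+09.
L_total = 10·log₁₀(2.611e+09) = 94.17 dB.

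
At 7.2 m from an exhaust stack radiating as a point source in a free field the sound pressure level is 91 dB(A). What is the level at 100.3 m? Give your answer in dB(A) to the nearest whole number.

68 dB(A)

Point-source attenuation: ΔL = 20·log₁₀(r₂/r₁) = 20·log₁₀(100.3/7.2) = 22.879 dB.
L₂ = 91 − 20·log₁₀(100.3/7.2) = 91 − 22.879 = 68.12 dB(A).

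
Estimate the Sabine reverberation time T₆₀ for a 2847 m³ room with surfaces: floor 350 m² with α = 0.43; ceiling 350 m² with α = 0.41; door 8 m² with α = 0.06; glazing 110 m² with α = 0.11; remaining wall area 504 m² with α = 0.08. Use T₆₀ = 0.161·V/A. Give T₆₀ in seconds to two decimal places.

1.32 s

Total absorption A = 350·0.43 + 350·0.41 + 8·0.06 + 110·0.11 + 504·0.08 = 346.90 m² sabins.
T₆₀ = 0.161·V/A = 0.161·2847/346.90 = 1.321 s.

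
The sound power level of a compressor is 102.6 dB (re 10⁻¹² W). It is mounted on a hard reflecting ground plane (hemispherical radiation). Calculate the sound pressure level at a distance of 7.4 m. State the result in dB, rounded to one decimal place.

The power spreads over a hemisphere of area 2π·r², so L_p = L_w − 10·log₁₀(2π·r²).
2π·r² = 344.1 m², 10·log₁₀ of that is 25.366 dB.
L_p = 102.6 − 25.366 = 77.23 dB.

77.2 dB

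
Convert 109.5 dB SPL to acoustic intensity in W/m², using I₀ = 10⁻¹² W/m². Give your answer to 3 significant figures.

I/I₀ = 10^(109.5/10) = 8.913e+10, so I = 8.913e+10 × 10⁻¹² W/m².

0.0891 W/m²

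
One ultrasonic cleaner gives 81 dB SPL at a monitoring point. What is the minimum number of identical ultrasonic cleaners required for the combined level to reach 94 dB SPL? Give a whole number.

Need L₁ + 10·log₁₀ N ≥ 94, i.e. log₁₀ N ≥ 1.30.
N ≥ 10^(13.0/10) = 19.953, so N = 20.

20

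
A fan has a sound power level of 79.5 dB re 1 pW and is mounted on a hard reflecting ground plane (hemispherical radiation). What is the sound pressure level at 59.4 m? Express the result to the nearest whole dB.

The power spreads over a hemisphere of area 2π·r², so L_p = L_w − 10·log₁₀(2π·r²).
2π·r² = 2.217e+04 m², 10·log₁₀ of that is 43.458 dB.
L_p = 79.5 − 43.458 = 36.04 dB.

36 dB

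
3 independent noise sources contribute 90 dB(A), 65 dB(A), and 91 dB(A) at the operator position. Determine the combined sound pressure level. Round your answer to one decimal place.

93.5 dB(A)

For uncorrelated sources the intensities add, so convert each level to linear form, sum, and take 10·log₁₀ of the total.
Σ 10^(L/10) = 10^(90/10) + 10^(65/10) + 10^(91/10) = 2.262e+09.
L_total = 10·log₁₀(2.262e+09) = 93.55 dB(A).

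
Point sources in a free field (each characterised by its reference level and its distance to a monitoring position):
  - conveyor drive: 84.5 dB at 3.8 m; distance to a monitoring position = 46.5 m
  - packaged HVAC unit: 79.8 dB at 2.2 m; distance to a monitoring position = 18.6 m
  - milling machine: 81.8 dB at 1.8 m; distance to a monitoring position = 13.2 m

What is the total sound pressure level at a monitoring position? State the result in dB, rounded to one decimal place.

67.8 dB

First find each source's level at the receiver (point-source: −20·log₁₀(r/r_ref)), then combine on an intensity basis.
conveyor drive: 84.5 − 20·log₁₀(46.5/3.8) = 84.5 − 21.75 = 62.75 dB.
packaged HVAC unit: 79.8 − 20·log₁₀(18.6/2.2) = 79.8 − 18.54 = 61.26 dB.
milling machine: 81.8 − 20·log₁₀(13.2/1.8) = 81.8 − 17.31 = 64.49 dB.
Σ 10^(L/10) = 6.033e+06 → L_total = 10·log₁₀(6.033e+06) = 67.81 dB.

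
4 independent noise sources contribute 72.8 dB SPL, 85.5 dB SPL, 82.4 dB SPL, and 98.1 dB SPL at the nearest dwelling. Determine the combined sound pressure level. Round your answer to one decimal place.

98.5 dB SPL

For uncorrelated sources the intensities add, so convert each level to linear form, sum, and take 10·log₁₀ of the total.
Σ 10^(L/10) = 10^(72.8/10) + 10^(85.5/10) + 10^(82.4/10) + 10^(98.1/10) = 7.004e+09.
L_total = 10·log₁₀(7.004e+09) = 98.45 dB SPL.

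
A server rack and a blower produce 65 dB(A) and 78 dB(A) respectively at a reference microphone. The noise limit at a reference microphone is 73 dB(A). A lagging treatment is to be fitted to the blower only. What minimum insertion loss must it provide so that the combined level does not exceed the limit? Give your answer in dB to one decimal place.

5.7 dB

The untreated sources together contribute 10^(65/10) = 3.162e+06, i.e. 65.00 dB(A).
The limit corresponds to 10^(73/10) = 1.995e+07; subtracting the fixed part leaves 1.679e+07 for the blower, i.e. 72.25 dB(A).
Required insertion loss = 78 − 72.25 = 5.75 dB.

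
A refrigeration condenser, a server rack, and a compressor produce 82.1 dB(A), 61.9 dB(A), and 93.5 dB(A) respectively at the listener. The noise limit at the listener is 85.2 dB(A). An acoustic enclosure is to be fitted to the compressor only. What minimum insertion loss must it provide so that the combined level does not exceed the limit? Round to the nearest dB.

The untreated sources together contribute 10^(82.1/10) + 10^(61.9/10) = 1.637e+08, i.e. 82.14 dB(A).
To meet 85.2 dB(A) overall, the treated compressor may contribute at most 10^(85.2/10) − 1.637e+08 = 1.674e+08, i.e. 82.24 dB(A).
Required insertion loss = 93.5 − 82.24 = 11.26 dB.

11 dB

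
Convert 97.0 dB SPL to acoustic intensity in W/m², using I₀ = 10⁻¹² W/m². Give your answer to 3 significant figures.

0.00501 W/m²

L = 10·log₁₀(I/I₀) ⇒ I = I₀·10^(L/10) = 10⁻¹² × 10^9.70.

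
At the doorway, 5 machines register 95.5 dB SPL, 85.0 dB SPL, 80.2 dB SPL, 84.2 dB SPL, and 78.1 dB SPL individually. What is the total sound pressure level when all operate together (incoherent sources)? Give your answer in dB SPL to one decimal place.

96.3 dB SPL

Incoherent sources combine by intensity addition: L_total = 10·log₁₀(Σ 10^(L_i/10)).
Σ 10^(L/10) = 10^(95.5/10) + 10^(85.0/10) + 10^(80.2/10) + 10^(84.2/10) + 10^(78.1/10) = 4.297e+09.
L_total = 10·log₁₀(4.297e+09) = 96.33 dB SPL.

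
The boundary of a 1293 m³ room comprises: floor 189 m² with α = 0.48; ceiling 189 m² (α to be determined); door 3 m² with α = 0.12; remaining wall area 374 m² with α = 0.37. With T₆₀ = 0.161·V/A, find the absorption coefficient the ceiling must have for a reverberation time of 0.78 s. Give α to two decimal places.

Required total absorption A = 0.161·1293/0.78 = 266.89 m².
Absorption from the other surfaces = 189·0.48 + 3·0.12 + 374·0.37 = 229.46 m², so the ceiling must supply 37.43 m² over 189 m².
α = 37.43/189 = 0.198.

0.20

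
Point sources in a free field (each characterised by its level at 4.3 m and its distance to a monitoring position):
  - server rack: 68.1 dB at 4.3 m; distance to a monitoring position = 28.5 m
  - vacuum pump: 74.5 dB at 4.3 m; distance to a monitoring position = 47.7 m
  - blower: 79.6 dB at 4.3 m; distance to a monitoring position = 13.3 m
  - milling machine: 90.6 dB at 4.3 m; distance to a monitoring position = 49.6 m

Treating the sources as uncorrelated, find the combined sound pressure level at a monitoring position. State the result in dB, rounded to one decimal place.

Apply inverse-square spreading to bring every level to the receiver, then sum 10^(L/10).
server rack: 68.1 − 20·log₁₀(28.5/4.3) = 68.1 − 16.43 = 51.67 dB.
vacuum pump: 74.5 − 20·log₁₀(47.7/4.3) = 74.5 − 20.90 = 53.60 dB.
blower: 79.6 − 20·log₁₀(13.3/4.3) = 79.6 − 9.81 = 69.79 dB.
milling machine: 90.6 − 20·log₁₀(49.6/4.3) = 90.6 − 21.24 = 69.36 dB.
Σ 10^(L/10) = 1.854e+07 → L_total = 10·log₁₀(1.854e+07) = 72.68 dB.

72.7 dB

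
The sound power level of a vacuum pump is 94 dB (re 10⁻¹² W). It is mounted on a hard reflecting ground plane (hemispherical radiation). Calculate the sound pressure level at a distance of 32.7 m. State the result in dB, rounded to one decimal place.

55.7 dB

The power spreads over a hemisphere of area 2π·r², so L_p = L_w − 10·log₁₀(2π·r²).
2π·r² = 6719 m², 10·log₁₀ of that is 38.273 dB.
L_p = 94 − 38.273 = 55.73 dB.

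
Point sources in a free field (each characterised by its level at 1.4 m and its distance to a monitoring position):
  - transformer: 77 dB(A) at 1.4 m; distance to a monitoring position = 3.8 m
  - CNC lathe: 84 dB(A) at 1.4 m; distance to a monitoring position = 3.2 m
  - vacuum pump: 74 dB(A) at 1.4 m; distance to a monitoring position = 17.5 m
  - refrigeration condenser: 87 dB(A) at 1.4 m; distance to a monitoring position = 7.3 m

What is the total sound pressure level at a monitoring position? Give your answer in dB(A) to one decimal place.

78.7 dB(A)

First find each source's level at the receiver (point-source: −20·log₁₀(r/r_ref)), then combine on an intensity basis.
transformer: 77 − 20·log₁₀(3.8/1.4) = 77 − 8.67 = 68.33 dB(A).
CNC lathe: 84 − 20·log₁₀(3.2/1.4) = 84 − 7.18 = 76.82 dB(A).
vacuum pump: 74 − 20·log₁₀(17.5/1.4) = 74 − 21.94 = 52.06 dB(A).
refrigeration condenser: 87 − 20·log₁₀(7.3/1.4) = 87 − 14.34 = 72.66 dB(A).
Σ 10^(L/10) = 7.348e+07 → L_total = 10·log₁₀(7.348e+07) = 78.66 dB(A).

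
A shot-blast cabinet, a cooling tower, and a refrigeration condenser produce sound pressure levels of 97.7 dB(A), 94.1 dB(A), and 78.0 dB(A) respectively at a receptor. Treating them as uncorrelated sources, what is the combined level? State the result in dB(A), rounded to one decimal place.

99.3 dB(A)

For uncorrelated sources the intensities add, so convert each level to linear form, sum, and take 10·log₁₀ of the total.
Σ 10^(L/10) = 10^(97.7/10) + 10^(94.1/10) + 10^(78.0/10) = 8.522e+09.
L_total = 10·log₁₀(8.522e+09) = 99.31 dB(A).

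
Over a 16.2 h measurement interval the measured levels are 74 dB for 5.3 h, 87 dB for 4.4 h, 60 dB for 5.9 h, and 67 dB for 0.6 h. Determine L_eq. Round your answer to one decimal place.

L_eq = 10·log₁₀[(1/T)·Σ tᵢ·10^(Lᵢ/10)] with T = 16.2 h.
Σ tᵢ·10^(Lᵢ/10) = 5.3·10^(74/10) + 4.4·10^(87/10) + 5.9·10^(60/10) + 0.6·10^(67/10) = 2.347e+09.
L_eq = 10·log₁₀(2.347e+09/16.2) = 81.61 dB.

81.6 dB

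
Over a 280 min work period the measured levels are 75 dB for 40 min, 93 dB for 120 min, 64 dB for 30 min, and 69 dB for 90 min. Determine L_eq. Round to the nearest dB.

L_eq = 10·log₁₀[(1/T)·Σ tᵢ·10^(Lᵢ/10)] with T = 280 min.
Σ tᵢ·10^(Lᵢ/10) = 40·10^(75/10) + 120·10^(93/10) + 30·10^(64/10) + 90·10^(69/10) = 2.415e+11.
L_eq = 10·log₁₀(2.415e+11/280) = 89.36 dB.

89 dB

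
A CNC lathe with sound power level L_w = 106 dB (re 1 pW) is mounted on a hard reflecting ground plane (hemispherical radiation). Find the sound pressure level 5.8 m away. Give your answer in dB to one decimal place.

82.7 dB

Free-field hemispherical radiation: L_p = L_w − 10·log₁₀(2π·r²), r = 5.8 m.
2π·r² = 211.4 m², 10·log₁₀ of that is 23.250 dB.
L_p = 106 − 23.250 = 82.75 dB.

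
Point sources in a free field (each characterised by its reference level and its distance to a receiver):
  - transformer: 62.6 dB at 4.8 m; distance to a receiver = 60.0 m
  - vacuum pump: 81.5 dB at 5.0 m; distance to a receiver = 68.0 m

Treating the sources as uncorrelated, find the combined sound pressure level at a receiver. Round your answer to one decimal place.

Apply inverse-square spreading to bring every level to the receiver, then sum 10^(L/10).
transformer: 62.6 − 20·log₁₀(60.0/4.8) = 62.6 − 21.94 = 40.66 dB.
vacuum pump: 81.5 − 20·log₁₀(68.0/5.0) = 81.5 − 22.67 = 58.83 dB.
Σ 10^(L/10) = 7.753e+05 → L_total = 10·log₁₀(7.753e+05) = 58.89 dB.

58.9 dB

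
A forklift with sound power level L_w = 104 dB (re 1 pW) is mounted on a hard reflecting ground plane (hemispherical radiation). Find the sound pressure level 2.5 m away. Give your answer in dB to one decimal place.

Free-field hemispherical radiation: L_p = L_w − 10·log₁₀(2π·r²), r = 2.5 m.
2π·r² = 39.27 m², 10·log₁₀ of that is 15.941 dB.
L_p = 104 − 15.941 = 88.06 dB.

88.1 dB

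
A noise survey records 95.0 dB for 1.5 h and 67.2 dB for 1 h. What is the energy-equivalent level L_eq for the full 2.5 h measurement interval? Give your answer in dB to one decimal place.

The energy average is taken in the linear domain: L_eq = 10·log₁₀[(Σ tᵢ·10^(Lᵢ/10))/T], T = 2.5 h.
Σ tᵢ·10^(Lᵢ/10) = 1.5·10^(95.0/10) + 1·10^(67.2/10) = 4.749e+09.
L_eq = 10·log₁₀(4.749e+09/2.5) = 92.79 dB.

92.8 dB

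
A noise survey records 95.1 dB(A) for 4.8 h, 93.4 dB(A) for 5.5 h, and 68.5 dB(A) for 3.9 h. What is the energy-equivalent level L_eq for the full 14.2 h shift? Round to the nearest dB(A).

93 dB(A)

L_eq = 10·log₁₀[(1/T)·Σ tᵢ·10^(Lᵢ/10)] with T = 14.2 h.
Σ tᵢ·10^(Lᵢ/10) = 4.8·10^(95.1/10) + 5.5·10^(93.4/10) + 3.9·10^(68.5/10) = 2.759e+10.
L_eq = 10·log₁₀(2.759e+10/14.2) = 92.89 dB(A).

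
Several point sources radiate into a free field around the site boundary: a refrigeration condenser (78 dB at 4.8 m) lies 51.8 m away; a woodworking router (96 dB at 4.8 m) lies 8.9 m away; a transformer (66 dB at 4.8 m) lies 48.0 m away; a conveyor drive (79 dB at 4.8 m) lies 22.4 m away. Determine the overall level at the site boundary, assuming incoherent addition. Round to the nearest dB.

First find each source's level at the receiver (point-source: −20·log₁₀(r/r_ref)), then combine on an intensity basis.
refrigeration condenser: 78 − 20·log₁₀(51.8/4.8) = 78 − 20.66 = 57.34 dB.
woodworking router: 96 − 20·log₁₀(8.9/4.8) = 96 − 5.36 = 90.64 dB.
transformer: 66 − 20·log₁₀(48.0/4.8) = 66 − 20.00 = 46.00 dB.
conveyor drive: 79 − 20·log₁₀(22.4/4.8) = 79 − 13.38 = 65.62 dB.
Σ 10^(L/10) = 1.162e+09 → L_total = 10·log₁₀(1.162e+09) = 90.65 dB.

91 dB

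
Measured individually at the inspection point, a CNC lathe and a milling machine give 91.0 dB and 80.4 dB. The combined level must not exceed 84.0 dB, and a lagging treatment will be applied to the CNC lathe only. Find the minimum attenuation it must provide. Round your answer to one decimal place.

Everything except the CNC lathe sums to 10^(80.4/10) = 1.096e+08 in linear terms, 80.40 dB.
The limit corresponds to 10^(84.0/10) = 2.512e+08; subtracting the fixed part leaves 1.415e+08 for the CNC lathe, i.e. 81.51 dB.
Required insertion loss = 91.0 − 81.51 = 9.49 dB.

9.5 dB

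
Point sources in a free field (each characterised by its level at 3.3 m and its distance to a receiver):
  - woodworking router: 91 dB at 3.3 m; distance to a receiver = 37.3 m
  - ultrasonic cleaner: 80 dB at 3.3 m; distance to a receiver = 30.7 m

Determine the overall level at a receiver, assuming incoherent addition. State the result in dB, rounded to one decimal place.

Propagate each source to the receiver with L = L_ref − 20·log₁₀(r/r_ref), then add intensities.
woodworking router: 91 − 20·log₁₀(37.3/3.3) = 91 − 21.06 = 69.94 dB.
ultrasonic cleaner: 80 − 20·log₁₀(30.7/3.3) = 80 − 19.37 = 60.63 dB.
Σ 10^(L/10) = 1.101e+07 → L_total = 10·log₁₀(1.101e+07) = 70.42 dB.

70.4 dB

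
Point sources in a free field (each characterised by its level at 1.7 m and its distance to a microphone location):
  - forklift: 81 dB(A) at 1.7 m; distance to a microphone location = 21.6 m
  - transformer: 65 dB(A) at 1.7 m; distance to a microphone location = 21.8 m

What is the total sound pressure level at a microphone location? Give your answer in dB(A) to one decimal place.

Apply inverse-square spreading to bring every level to the receiver, then sum 10^(L/10).
forklift: 81 − 20·log₁₀(21.6/1.7) = 81 − 22.08 = 58.92 dB(A).
transformer: 65 − 20·log₁₀(21.8/1.7) = 65 − 22.16 = 42.84 dB(A).
Σ 10^(L/10) = 7.990e+05 → L_total = 10·log₁₀(7.990e+05) = 59.03 dB(A).

59.0 dB(A)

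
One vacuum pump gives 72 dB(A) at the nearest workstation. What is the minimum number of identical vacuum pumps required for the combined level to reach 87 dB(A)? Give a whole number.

32

Need L₁ + 10·log₁₀ N ≥ 87, i.e. log₁₀ N ≥ 1.50.
N ≥ 10^(15.0/10) = 31.623, so N = 32.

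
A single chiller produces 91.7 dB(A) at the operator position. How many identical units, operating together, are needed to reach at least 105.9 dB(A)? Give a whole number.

Need L₁ + 10·log₁₀ N ≥ 105.9, i.e. log₁₀ N ≥ 1.42.
N ≥ 10^(14.2/10) = 26.303, so N = 27.

27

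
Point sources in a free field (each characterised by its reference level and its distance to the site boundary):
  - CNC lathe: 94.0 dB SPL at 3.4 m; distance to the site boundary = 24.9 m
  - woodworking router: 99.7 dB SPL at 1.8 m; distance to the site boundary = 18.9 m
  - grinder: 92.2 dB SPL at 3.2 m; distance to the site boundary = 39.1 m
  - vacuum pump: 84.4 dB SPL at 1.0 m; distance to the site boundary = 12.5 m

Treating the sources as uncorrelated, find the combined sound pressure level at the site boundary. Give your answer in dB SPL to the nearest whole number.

Propagate each source to the receiver with L = L_ref − 20·log₁₀(r/r_ref), then add intensities.
CNC lathe: 94.0 − 20·log₁₀(24.9/3.4) = 94.0 − 17.29 = 76.71 dB SPL.
woodworking router: 99.7 − 20·log₁₀(18.9/1.8) = 99.7 − 20.42 = 79.28 dB SPL.
grinder: 92.2 − 20·log₁₀(39.1/3.2) = 92.2 − 21.74 = 70.46 dB SPL.
vacuum pump: 84.4 − 20·log₁₀(12.5/1.0) = 84.4 − 21.94 = 62.46 dB SPL.
Σ 10^(L/10) = 1.444e+08 → L_total = 10·log₁₀(1.444e+08) = 81.59 dB SPL.

82 dB SPL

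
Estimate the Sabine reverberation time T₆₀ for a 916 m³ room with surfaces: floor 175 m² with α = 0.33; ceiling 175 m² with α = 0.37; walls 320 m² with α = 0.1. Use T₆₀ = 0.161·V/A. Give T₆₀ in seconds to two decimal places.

0.95 s

A = Σ Sᵢαᵢ = 175·0.33 + 175·0.37 + 320·0.1 = 154.50 m².
T₆₀ = 0.161 × 916 / 154.50 = 0.955 s.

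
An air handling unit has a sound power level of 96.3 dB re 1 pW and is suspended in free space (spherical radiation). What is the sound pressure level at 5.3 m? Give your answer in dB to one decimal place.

70.8 dB

Free-field spherical radiation: L_p = L_w − 10·log₁₀(4π·r²), r = 5.3 m.
4π·r² = 353 m², 10·log₁₀ of that is 25.478 dB.
L_p = 96.3 − 25.478 = 70.82 dB.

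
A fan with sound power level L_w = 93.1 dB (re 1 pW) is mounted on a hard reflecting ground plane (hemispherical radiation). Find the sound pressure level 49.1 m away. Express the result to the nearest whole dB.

The power spreads over a hemisphere of area 2π·r², so L_p = L_w − 10·log₁₀(2π·r²).
2π·r² = 1.515e+04 m², 10·log₁₀ of that is 41.803 dB.
L_p = 93.1 − 41.803 = 51.30 dB.

51 dB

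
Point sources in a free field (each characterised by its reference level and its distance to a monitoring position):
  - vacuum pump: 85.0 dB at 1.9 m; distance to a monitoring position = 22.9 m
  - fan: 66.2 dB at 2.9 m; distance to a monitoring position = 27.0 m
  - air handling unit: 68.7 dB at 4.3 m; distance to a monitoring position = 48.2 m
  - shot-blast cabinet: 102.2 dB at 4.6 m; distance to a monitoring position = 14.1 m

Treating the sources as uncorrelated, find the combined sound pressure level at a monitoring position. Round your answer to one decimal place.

First find each source's level at the receiver (point-source: −20·log₁₀(r/r_ref)), then combine on an intensity basis.
vacuum pump: 85.0 − 20·log₁₀(22.9/1.9) = 85.0 − 21.62 = 63.38 dB.
fan: 66.2 − 20·log₁₀(27.0/2.9) = 66.2 − 19.38 = 46.82 dB.
air handling unit: 68.7 − 20·log₁₀(48.2/4.3) = 68.7 − 20.99 = 47.71 dB.
shot-blast cabinet: 102.2 − 20·log₁₀(14.1/4.6) = 102.2 − 9.73 = 92.47 dB.
Σ 10^(L/10) = 1.769e+09 → L_total = 10·log₁₀(1.769e+09) = 92.48 dB.

92.5 dB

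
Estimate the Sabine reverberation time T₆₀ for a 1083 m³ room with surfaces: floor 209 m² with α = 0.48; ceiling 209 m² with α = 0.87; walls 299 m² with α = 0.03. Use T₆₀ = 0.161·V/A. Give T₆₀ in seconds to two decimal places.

Summing Sᵢαᵢ: 209·0.48 + 209·0.87 + 299·0.03 = 291.12 m².
T₆₀ = 0.161 × 1083 / 291.12 = 0.599 s.

0.60 s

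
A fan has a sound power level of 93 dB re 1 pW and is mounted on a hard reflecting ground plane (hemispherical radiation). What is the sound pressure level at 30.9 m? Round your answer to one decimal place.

Free-field hemispherical radiation: L_p = L_w − 10·log₁₀(2π·r²), r = 30.9 m.
2π·r² = 5999 m², 10·log₁₀ of that is 37.781 dB.
L_p = 93 − 37.781 = 55.22 dB.

55.2 dB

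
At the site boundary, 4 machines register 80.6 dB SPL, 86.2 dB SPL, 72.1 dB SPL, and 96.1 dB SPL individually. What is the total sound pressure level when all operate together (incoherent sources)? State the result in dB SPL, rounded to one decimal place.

96.6 dB SPL

Incoherent sources combine by intensity addition: L_total = 10·log₁₀(Σ 10^(L_i/10)).
Σ 10^(L/10) = 10^(80.6/10) + 10^(86.2/10) + 10^(72.1/10) + 10^(96.1/10) = 4.622e+09.
L_total = 10·log₁₀(4.622e+09) = 96.65 dB SPL.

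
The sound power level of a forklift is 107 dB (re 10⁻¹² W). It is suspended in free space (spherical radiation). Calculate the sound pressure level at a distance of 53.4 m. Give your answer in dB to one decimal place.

61.5 dB

The power spreads over a sphere of area 4π·r², so L_p = L_w − 10·log₁₀(4π·r²).
4π·r² = 3.583e+04 m², 10·log₁₀ of that is 45.543 dB.
L_p = 107 − 45.543 = 61.46 dB.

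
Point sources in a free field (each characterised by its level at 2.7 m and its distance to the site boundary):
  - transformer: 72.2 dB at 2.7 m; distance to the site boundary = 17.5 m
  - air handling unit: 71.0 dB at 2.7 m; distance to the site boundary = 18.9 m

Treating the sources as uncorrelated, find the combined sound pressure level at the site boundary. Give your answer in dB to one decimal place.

First find each source's level at the receiver (point-source: −20·log₁₀(r/r_ref)), then combine on an intensity basis.
transformer: 72.2 − 20·log₁₀(17.5/2.7) = 72.2 − 16.23 = 55.97 dB.
air handling unit: 71.0 − 20·log₁₀(18.9/2.7) = 71.0 − 16.90 = 54.10 dB.
Σ 10^(L/10) = 6.520e+05 → L_total = 10·log₁₀(6.520e+05) = 58.14 dB.

58.1 dB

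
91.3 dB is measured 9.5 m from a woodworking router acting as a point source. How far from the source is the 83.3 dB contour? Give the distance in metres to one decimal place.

For a point source L₁ − L₂ = 20·log₁₀(r₂/r₁), so r₂ = r₁·10^((L₁−L₂)/20).
r₂ = 9.5·10^((91.3−83.3)/20) = 9.5·10^(8.0/20) = 23.86 m.

23.9 m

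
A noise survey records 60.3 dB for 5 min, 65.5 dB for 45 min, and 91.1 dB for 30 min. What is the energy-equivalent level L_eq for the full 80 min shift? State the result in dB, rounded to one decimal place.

86.9 dB

L_eq = 10·log₁₀[(1/T)·Σ tᵢ·10^(Lᵢ/10)] with T = 80 min.
Σ tᵢ·10^(Lᵢ/10) = 5·10^(60.3/10) + 45·10^(65.5/10) + 30·10^(91.1/10) = 3.881e+10.
L_eq = 10·log₁₀(3.881e+10/80) = 86.86 dB.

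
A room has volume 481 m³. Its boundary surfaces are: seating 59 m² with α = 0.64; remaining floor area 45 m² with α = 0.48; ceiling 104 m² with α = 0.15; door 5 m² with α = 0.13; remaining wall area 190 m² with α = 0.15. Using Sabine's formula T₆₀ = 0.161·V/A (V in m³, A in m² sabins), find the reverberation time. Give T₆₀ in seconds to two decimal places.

0.74 s

Total absorption A = 59·0.64 + 45·0.48 + 104·0.15 + 5·0.13 + 190·0.15 = 104.11 m² sabins.
T₆₀ = 0.161·V/A = 0.161·481/104.11 = 0.744 s.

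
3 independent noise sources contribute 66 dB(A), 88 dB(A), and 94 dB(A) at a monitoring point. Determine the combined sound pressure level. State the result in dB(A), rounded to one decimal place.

95.0 dB(A)

Incoherent sources combine by intensity addition: L_total = 10·log₁₀(Σ 10^(L_i/10)).
Σ 10^(L/10) = 10^(66/10) + 10^(88/10) + 10^(94/10) = 3.147e+09.
L_total = 10·log₁₀(3.147e+09) = 94.98 dB(A).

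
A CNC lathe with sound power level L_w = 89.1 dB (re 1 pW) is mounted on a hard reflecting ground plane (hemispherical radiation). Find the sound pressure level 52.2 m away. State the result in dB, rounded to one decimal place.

Free-field hemispherical radiation: L_p = L_w − 10·log₁₀(2π·r²), r = 52.2 m.
2π·r² = 1.712e+04 m², 10·log₁₀ of that is 42.335 dB.
L_p = 89.1 − 42.335 = 46.76 dB.

46.8 dB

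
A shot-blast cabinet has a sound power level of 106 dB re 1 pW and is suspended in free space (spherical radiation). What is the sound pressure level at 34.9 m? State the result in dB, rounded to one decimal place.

64.2 dB

L_p = L_w − 10·log₁₀(4π·r²) with r = 34.9 m.
4π·r² = 1.531e+04 m², 10·log₁₀ of that is 41.849 dB.
L_p = 106 − 41.849 = 64.15 dB.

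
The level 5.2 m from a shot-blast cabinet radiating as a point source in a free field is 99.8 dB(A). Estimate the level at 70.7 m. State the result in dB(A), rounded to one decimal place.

77.1 dB(A)

Spherical spreading from a point source gives a 20·log₁₀(r₂/r₁) drop.
L₂ = 99.8 − 20·log₁₀(70.7/5.2) = 99.8 − 22.668 = 77.13 dB(A).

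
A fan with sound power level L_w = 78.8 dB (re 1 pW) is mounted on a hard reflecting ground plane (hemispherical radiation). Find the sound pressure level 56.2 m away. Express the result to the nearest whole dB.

Free-field hemispherical radiation: L_p = L_w − 10·log₁₀(2π·r²), r = 56.2 m.
2π·r² = 1.985e+04 m², 10·log₁₀ of that is 42.977 dB.
L_p = 78.8 − 42.977 = 35.82 dB.

36 dB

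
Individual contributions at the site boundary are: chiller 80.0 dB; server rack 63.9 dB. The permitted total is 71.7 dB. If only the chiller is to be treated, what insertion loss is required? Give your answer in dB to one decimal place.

9.1 dB

Fixed contribution from the other source: Σ 10^(L/10) = 10^(63.9/10) = 2.455e+06 (63.90 dB).
To meet 71.7 dB overall, the treated chiller may contribute at most 10^(71.7/10) − 2.455e+06 = 1.234e+07, i.e. 70.91 dB.
Required insertion loss = 80.0 − 70.91 = 9.09 dB.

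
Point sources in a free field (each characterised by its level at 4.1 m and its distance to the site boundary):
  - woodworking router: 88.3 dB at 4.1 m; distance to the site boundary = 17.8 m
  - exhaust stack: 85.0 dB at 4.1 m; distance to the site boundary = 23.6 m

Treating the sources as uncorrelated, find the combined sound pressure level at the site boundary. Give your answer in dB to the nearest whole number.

Apply inverse-square spreading to bring every level to the receiver, then sum 10^(L/10).
woodworking router: 88.3 − 20·log₁₀(17.8/4.1) = 88.3 − 12.75 = 75.55 dB.
exhaust stack: 85.0 − 20·log₁₀(23.6/4.1) = 85.0 − 15.20 = 69.80 dB.
Σ 10^(L/10) = 4.541e+07 → L_total = 10·log₁₀(4.541e+07) = 76.57 dB.

77 dB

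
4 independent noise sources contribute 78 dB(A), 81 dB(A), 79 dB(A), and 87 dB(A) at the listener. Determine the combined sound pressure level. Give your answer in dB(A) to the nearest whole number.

For uncorrelated sources the intensities add, so convert each level to linear form, sum, and take 10·log₁₀ of the total.
Σ 10^(L/10) = 10^(78/10) + 10^(81/10) + 10^(79/10) + 10^(87/10) = 7.696e+08.
L_total = 10·log₁₀(7.696e+08) = 88.86 dB(A).

89 dB(A)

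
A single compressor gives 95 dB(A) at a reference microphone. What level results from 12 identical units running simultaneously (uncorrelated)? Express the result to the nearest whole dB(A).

106 dB(A)

L_total = L₁ + 10·log₁₀ N for N identical incoherent sources.
L_total = 95 + 10·log₁₀(12) = 95 + 10.792 = 105.79 dB(A).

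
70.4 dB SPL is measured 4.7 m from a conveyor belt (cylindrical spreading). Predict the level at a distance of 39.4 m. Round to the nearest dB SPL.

61 dB SPL

For a line source, L₂ = L₁ − 10·log₁₀(r₂/r₁).
L₂ = 70.4 − 10·log₁₀(39.4/4.7) = 70.4 − 9.234 = 61.17 dB SPL.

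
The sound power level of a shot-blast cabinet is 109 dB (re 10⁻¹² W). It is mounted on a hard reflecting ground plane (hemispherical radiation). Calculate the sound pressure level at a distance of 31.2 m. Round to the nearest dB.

Free-field hemispherical radiation: L_p = L_w − 10·log₁₀(2π·r²), r = 31.2 m.
2π·r² = 6116 m², 10·log₁₀ of that is 37.865 dB.
L_p = 109 − 37.865 = 71.14 dB.

71 dB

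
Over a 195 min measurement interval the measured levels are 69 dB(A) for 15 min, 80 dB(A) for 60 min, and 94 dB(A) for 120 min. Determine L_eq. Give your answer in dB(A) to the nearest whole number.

92 dB(A)

L_eq = 10·log₁₀[(1/T)·Σ tᵢ·10^(Lᵢ/10)] with T = 195 min.
Σ tᵢ·10^(Lᵢ/10) = 15·10^(69/10) + 60·10^(80/10) + 120·10^(94/10) = 3.075e+11.
L_eq = 10·log₁₀(3.075e+11/195) = 91.98 dB(A).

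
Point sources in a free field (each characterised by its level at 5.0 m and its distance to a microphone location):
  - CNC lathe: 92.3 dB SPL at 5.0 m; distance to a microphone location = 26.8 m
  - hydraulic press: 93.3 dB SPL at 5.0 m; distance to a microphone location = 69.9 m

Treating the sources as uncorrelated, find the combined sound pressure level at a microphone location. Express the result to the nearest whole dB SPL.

78 dB SPL

Propagate each source to the receiver with L = L_ref − 20·log₁₀(r/r_ref), then add intensities.
CNC lathe: 92.3 − 20·log₁₀(26.8/5.0) = 92.3 − 14.58 = 77.72 dB SPL.
hydraulic press: 93.3 − 20·log₁₀(69.9/5.0) = 93.3 − 22.91 = 70.39 dB SPL.
Σ 10^(L/10) = 7.005e+07 → L_total = 10·log₁₀(7.005e+07) = 78.45 dB SPL.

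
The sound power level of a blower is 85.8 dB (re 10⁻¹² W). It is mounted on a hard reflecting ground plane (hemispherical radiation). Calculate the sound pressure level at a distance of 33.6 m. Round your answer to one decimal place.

47.3 dB

Free-field hemispherical radiation: L_p = L_w − 10·log₁₀(2π·r²), r = 33.6 m.
2π·r² = 7093 m², 10·log₁₀ of that is 38.509 dB.
L_p = 85.8 − 38.509 = 47.29 dB.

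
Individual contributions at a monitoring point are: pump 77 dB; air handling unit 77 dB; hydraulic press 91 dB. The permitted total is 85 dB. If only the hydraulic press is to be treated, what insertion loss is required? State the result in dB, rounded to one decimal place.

7.7 dB

Everything except the hydraulic press sums to 10^(77/10) + 10^(77/10) = 1.002e+08 in linear terms, 80.01 dB.
The limit corresponds to 10^(85/10) = 3.162e+08; subtracting the fixed part leaves 2.160e+08 for the hydraulic press, i.e. 83.34 dB.
Required insertion loss = 91 − 83.34 = 7.66 dB.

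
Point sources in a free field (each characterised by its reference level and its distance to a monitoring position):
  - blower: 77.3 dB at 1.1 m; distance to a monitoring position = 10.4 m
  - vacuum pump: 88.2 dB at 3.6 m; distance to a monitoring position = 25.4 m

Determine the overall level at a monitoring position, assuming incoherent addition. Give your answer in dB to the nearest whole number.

71 dB

Apply inverse-square spreading to bring every level to the receiver, then sum 10^(L/10).
blower: 77.3 − 20·log₁₀(10.4/1.1) = 77.3 − 19.51 = 57.79 dB.
vacuum pump: 88.2 − 20·log₁₀(25.4/3.6) = 88.2 − 16.97 = 71.23 dB.
Σ 10^(L/10) = 1.387e+07 → L_total = 10·log₁₀(1.387e+07) = 71.42 dB.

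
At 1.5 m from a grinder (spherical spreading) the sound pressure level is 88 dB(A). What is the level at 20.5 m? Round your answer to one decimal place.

For a point source, L₂ = L₁ − 20·log₁₀(r₂/r₁).
L₂ = 88 − 20·log₁₀(20.5/1.5) = 88 − 22.713 = 65.29 dB(A).

65.3 dB(A)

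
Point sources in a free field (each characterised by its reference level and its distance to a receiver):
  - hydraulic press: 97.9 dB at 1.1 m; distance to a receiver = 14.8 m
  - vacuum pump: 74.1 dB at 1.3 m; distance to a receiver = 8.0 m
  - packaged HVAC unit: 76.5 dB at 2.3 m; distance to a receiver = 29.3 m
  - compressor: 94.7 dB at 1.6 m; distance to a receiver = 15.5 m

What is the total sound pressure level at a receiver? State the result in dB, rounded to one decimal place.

78.2 dB

Propagate each source to the receiver with L = L_ref − 20·log₁₀(r/r_ref), then add intensities.
hydraulic press: 97.9 − 20·log₁₀(14.8/1.1) = 97.9 − 22.58 = 75.32 dB.
vacuum pump: 74.1 − 20·log₁₀(8.0/1.3) = 74.1 − 15.78 = 58.32 dB.
packaged HVAC unit: 76.5 − 20·log₁₀(29.3/2.3) = 76.5 − 22.10 = 54.40 dB.
compressor: 94.7 − 20·log₁₀(15.5/1.6) = 94.7 − 19.72 = 74.98 dB.
Σ 10^(L/10) = 6.646e+07 → L_total = 10·log₁₀(6.646e+07) = 78.23 dB.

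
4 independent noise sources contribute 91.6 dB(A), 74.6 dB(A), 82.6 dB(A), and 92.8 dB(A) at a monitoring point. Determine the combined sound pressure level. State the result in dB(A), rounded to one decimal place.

95.5 dB(A)

For uncorrelated sources the intensities add, so convert each level to linear form, sum, and take 10·log₁₀ of the total.
Σ 10^(L/10) = 10^(91.6/10) + 10^(74.6/10) + 10^(82.6/10) + 10^(92.8/10) = 3.562e+09.
L_total = 10·log₁₀(3.562e+09) = 95.52 dB(A).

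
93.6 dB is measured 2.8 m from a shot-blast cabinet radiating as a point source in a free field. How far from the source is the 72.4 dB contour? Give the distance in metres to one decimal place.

32.1 m

Point-source spreading drops the level by 20·log₁₀(r₂/r₁); inverting, r₂/r₁ = 10^(ΔL/20).
r₂ = 2.8·10^((93.6−72.4)/20) = 2.8·10^(21.2/20) = 32.15 m.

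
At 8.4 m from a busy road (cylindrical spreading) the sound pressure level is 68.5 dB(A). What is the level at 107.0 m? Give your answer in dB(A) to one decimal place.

Cylindrical spreading from a line source gives a 10·log₁₀(r₂/r₁) drop.
L₂ = 68.5 − 10·log₁₀(107.0/8.4) = 68.5 − 11.051 = 57.45 dB(A).

57.4 dB(A)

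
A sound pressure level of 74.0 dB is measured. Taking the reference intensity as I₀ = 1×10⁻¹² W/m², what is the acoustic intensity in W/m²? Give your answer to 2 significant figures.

I = I₀·10^(L/10) = 10⁻¹² × 10^(74.0/10) = 10^(-4.600).

2.5e-05 W/m²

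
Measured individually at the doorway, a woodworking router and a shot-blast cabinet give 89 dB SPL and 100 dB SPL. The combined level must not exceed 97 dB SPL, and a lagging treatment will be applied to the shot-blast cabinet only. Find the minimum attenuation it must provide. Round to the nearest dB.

4 dB

Fixed contribution from the other source: Σ 10^(L/10) = 10^(89/10) = 7.943e+08 (89.00 dB SPL).
The limit corresponds to 10^(97/10) = 5.012e+09; subtracting the fixed part leaves 4.218e+09 for the shot-blast cabinet, i.e. 96.25 dB SPL.
So the shot-blast cabinet must be reduced from 100 to 96.25 dB SPL: IL = 3.75 dB.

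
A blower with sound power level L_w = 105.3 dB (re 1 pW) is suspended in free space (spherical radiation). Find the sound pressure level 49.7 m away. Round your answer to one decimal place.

Free-field spherical radiation: L_p = L_w − 10·log₁₀(4π·r²), r = 49.7 m.
4π·r² = 3.104e+04 m², 10·log₁₀ of that is 44.919 dB.
L_p = 105.3 − 44.919 = 60.38 dB.

60.4 dB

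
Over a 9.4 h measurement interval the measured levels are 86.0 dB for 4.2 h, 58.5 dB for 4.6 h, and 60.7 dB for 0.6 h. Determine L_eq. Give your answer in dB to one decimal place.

82.5 dB

Weight each interval's intensity by its duration and average over T = 9.4 h:
Σ tᵢ·10^(Lᵢ/10) = 4.2·10^(86.0/10) + 4.6·10^(58.5/10) + 0.6·10^(60.7/10) = 1.676e+09.
L_eq = 10·log₁₀(1.676e+09/9.4) = 82.51 dB.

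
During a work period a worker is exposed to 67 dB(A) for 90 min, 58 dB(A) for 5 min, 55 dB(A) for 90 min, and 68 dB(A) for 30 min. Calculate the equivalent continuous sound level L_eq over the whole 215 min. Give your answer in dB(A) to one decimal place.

The energy average is taken in the linear domain: L_eq = 10·log₁₀[(Σ tᵢ·10^(Lᵢ/10))/T], T = 215 min.
Σ tᵢ·10^(Lᵢ/10) = 90·10^(67/10) + 5·10^(58/10) + 90·10^(55/10) + 30·10^(68/10) = 6.720e+08.
L_eq = 10·log₁₀(6.720e+08/215) = 64.95 dB(A).

64.9 dB(A)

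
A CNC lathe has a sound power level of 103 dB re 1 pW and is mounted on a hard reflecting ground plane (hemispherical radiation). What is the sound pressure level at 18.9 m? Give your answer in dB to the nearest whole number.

L_p = L_w − 10·log₁₀(2π·r²) with r = 18.9 m.
2π·r² = 2244 m², 10·log₁₀ of that is 33.511 dB.
L_p = 103 − 33.511 = 69.49 dB.

69 dB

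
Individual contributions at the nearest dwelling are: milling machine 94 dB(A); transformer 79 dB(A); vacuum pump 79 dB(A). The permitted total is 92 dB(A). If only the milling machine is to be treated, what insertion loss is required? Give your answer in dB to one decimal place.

2.5 dB

The untreated sources together contribute 10^(79/10) + 10^(79/10) = 1.589e+08, i.e. 82.01 dB(A).
To meet 92 dB(A) overall, the treated milling machine may contribute at most 10^(92/10) − 1.589e+08 = 1.426e+09, i.e. 91.54 dB(A).
Required insertion loss = 94 − 91.54 = 2.46 dB.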